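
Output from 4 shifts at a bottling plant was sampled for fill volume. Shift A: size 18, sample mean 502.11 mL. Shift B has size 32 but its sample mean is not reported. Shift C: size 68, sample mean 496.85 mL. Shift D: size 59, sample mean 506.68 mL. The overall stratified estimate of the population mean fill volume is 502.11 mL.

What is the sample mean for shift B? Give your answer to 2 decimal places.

504.86

N = 18 + 32 + 68 + 59 = 177.
Overall total = μ·N = 502.11·177 = 88873.47.
Subtract the known strata: 18·502.11 + 68·496.85 + 59·506.68 = 72717.9.
Remaining total for shift B: 88873.47 − 72717.9 = 16155.57.
Divide by its size: 16155.57 / 32 = 504.8616... → 504.86.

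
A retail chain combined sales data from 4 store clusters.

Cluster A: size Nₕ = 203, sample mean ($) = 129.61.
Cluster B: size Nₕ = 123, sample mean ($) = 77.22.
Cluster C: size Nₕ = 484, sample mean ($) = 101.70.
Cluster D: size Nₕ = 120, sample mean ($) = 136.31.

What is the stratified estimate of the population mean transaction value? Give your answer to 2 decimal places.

N = 203 + 123 + 484 + 120 = 930.
Weight each subgroup mean by Nₕ/N and sum.
Σ Nₕx̄ₕ = 203·129.61 + 123·77.22 + 484·101.70 + 120·136.31 = 26310.83 + 9498.06 + 49222.8 + 16357.2 = 101388.89.
Divide by N: 101388.89 / 930 = 109.0203... → 109.02.

109.02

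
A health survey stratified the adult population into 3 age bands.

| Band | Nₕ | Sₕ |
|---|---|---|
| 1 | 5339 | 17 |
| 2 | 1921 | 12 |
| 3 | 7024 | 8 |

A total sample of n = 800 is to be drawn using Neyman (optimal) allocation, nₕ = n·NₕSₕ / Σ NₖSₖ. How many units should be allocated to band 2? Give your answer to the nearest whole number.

1: NₕSₕ = 5339·17 = 90763
2: NₕSₕ = 1921·12 = 23052
3: NₕSₕ = 7024·8 = 56192
Σ NₕSₕ = 170007.
n_2 = 800·23052/170007 = 108.476... → 108.

108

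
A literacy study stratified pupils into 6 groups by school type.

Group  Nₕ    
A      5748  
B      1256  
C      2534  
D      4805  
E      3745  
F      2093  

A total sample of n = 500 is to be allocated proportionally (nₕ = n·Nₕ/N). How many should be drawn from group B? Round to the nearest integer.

31

N = 5748 + 1256 + 2534 + 4805 + 3745 + 2093 = 20181.
n_B = 500·1256/20181 = 31.118... → 31.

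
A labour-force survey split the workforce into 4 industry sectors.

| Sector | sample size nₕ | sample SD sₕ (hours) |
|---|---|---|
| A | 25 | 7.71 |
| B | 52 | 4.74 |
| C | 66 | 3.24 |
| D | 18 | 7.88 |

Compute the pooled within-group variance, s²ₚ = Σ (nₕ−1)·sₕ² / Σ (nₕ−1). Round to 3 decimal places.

Degrees of freedom: 24 + 51 + 65 + 17 = 157.
Σ(nₕ−1)sₕ² = 24·59.4441 + 51·22.4676 + 65·10.4976 + 17·62.0944 = 4310.4548.
s²ₚ = 4310.4548 / 157 = 27.45513... → 27.455.

27.455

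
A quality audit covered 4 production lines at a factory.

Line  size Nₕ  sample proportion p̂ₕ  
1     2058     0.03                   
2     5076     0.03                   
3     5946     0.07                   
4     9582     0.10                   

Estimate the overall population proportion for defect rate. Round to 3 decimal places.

Wₕ = Nₕ/N with N = 22662: 0.0908, 0.2240, 0.2624, 0.4228.
p̂_st = 0.0908·0.03 + 0.2240·0.03 + 0.2624·0.07 + 0.4228·0.10 ≈ 0.07009... → 0.070.

0.070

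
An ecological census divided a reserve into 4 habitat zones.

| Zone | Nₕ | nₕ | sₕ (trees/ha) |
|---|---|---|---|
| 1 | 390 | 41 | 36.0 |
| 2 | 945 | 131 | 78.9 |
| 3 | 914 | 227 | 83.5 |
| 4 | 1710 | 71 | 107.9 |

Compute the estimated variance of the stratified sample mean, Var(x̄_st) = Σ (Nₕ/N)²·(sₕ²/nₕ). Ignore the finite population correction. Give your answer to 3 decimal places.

N = 3959; Wₕ = Nₕ/N.
zone 1: (390/3959)²·36.0²/41 = 0.306746
zone 2: (945/3959)²·78.9²/131 = 2.707543
zone 3: (914/3959)²·83.5²/227 = 1.637075
zone 4: (1710/3959)²·107.9²/71 = 30.591851
Sum = 35.243215 → 35.243.

35.243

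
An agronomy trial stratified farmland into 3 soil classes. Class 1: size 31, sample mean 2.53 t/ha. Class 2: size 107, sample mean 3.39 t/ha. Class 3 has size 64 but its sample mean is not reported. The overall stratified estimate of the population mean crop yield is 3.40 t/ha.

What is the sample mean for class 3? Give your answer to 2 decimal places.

Σ Nₕx̄ₕ = N·μ, so 64·x̄_3 = 202·3.40 − (31·2.53 + 107·3.39).
= 686.8 − 441.16 = 245.64.
x̄_3 = 245.64 / 64 = 3.8381... → 3.84.

3.84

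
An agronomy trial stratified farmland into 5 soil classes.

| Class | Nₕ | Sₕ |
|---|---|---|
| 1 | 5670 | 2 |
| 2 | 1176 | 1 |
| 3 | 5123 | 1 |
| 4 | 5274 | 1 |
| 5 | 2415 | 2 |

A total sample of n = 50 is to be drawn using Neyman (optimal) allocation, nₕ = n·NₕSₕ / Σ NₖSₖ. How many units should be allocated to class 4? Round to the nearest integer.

1: NₕSₕ = 5670·2 = 11340
2: NₕSₕ = 1176·1 = 1176
3: NₕSₕ = 5123·1 = 5123
4: NₕSₕ = 5274·1 = 5274
5: NₕSₕ = 2415·2 = 4830
Σ NₕSₕ = 27743.
n_4 = 50·5274/27743 = 9.505... → 10.

10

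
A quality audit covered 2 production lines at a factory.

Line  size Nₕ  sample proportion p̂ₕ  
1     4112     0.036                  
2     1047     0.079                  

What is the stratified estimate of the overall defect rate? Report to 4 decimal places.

Wₕ = Nₕ/N with N = 5159: 0.7971, 0.2029.
p̂_st = 0.7971·0.036 + 0.2029·0.079 ≈ 0.044727... → 0.0447.

0.0447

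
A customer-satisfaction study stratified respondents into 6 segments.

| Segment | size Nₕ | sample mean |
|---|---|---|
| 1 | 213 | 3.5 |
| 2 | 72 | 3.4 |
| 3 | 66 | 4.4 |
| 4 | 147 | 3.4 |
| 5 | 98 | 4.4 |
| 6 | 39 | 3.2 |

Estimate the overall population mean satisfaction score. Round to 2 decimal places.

3.68

x̄_st = (Σ Nₕx̄ₕ) / (Σ Nₕ) = (213·3.5 + 72·3.4 + 66·4.4 + 147·3.4 + 98·4.4 + 39·3.2) / 635
= 2336.5 / 635 = 3.6795... → 3.68.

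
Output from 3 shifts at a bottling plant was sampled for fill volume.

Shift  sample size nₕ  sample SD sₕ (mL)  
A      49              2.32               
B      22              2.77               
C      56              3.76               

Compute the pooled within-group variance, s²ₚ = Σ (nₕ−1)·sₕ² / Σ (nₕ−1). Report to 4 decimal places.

Degrees of freedom: 48 + 21 + 55 = 124.
Σ(nₕ−1)sₕ² = 48·5.3824 + 21·7.6729 + 55·14.1376 = 1197.0541.
s²ₚ = 1197.0541 / 124 = 9.653662... → 9.6537.

9.6537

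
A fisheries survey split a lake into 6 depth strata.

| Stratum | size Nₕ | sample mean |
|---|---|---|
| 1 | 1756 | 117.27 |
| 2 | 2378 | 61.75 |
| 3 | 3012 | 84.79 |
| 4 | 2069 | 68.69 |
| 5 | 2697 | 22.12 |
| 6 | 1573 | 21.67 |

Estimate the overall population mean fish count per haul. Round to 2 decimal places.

N = 1756 + 2378 + 3012 + 2069 + 2697 + 1573 = 13485.
Weight each subgroup mean by Nₕ/N and sum.
Σ Nₕx̄ₕ = 1756·117.27 + 2378·61.75 + 3012·84.79 + 2069·68.69 + 2697·22.12 + 1573·21.67 = 205926.12 + 146841.5 + 255387.48 + 142119.61 + 59657.64 + 34086.91 = 844019.26.
Divide by N: 844019.26 / 13485 = 62.5895... → 62.59.

62.59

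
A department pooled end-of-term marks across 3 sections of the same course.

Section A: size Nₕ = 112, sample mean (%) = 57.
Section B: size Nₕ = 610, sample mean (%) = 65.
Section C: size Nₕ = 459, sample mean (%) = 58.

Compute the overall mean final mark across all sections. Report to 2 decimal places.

61.52

N = 1181; weights Wₕ = Nₕ/N = (0.0948, 0.5165, 0.3887).
x̄_st = Σ Wₕ·x̄ₕ = 0.0948·57 + 0.5165·65 + 0.3887·58 ≈ 61.5207...
→ 61.52.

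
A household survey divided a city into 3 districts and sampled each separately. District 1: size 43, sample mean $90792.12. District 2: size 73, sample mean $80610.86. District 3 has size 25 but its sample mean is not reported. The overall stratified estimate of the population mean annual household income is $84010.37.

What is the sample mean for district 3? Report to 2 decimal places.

82272.33

N = 43 + 73 + 25 = 141.
Overall total = μ·N = 84010.37·141 = 11845462.17.
Subtract the known strata: 43·90792.12 + 73·80610.86 = 9788653.94.
Remaining total for district 3: 11845462.17 − 9788653.94 = 2056808.23.
Divide by its size: 2056808.23 / 25 = 82272.3292 → 82272.33.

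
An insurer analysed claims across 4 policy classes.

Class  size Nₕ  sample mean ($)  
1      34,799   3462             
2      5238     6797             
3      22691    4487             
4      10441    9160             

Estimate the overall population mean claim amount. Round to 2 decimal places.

4831.70

N = 73169; weights Wₕ = Nₕ/N = (0.4756, 0.0716, 0.3101, 0.1427).
x̄_st = Σ Wₕ·x̄ₕ = 0.4756·3462 + 0.0716·6797 + 0.3101·4487 + 0.1427·9160 ≈ 4831.7033...
→ 4831.70.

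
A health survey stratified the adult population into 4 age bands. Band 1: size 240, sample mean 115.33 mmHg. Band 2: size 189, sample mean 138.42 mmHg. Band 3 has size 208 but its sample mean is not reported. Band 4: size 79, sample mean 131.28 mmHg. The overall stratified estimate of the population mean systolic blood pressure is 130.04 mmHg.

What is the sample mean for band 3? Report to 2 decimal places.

138.93

N = 240 + 189 + 208 + 79 = 716.
Overall total = μ·N = 130.04·716 = 93108.64.
Subtract the known strata: 240·115.33 + 189·138.42 + 79·131.28 = 64211.7.
Remaining total for band 3: 93108.64 − 64211.7 = 28896.94.
Divide by its size: 28896.94 / 208 = 138.9276... → 138.93.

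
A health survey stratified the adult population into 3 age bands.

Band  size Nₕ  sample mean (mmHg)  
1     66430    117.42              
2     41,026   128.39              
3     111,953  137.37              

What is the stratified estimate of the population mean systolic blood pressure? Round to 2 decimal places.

129.65

N = 219409; weights Wₕ = Nₕ/N = (0.3028, 0.1870, 0.5102).
x̄_st = Σ Wₕ·x̄ₕ = 0.3028·117.42 + 0.1870·128.39 + 0.5102·137.37 ≈ 129.6507...
→ 129.65.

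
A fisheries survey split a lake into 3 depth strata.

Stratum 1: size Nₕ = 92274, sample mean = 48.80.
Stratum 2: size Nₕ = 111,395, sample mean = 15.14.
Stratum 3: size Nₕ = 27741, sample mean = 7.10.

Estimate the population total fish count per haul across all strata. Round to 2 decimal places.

Estimate total by summing Nₕ·x̄ₕ over strata.
92274·48.80 + 111395·15.14 + 27741·7.10 = 4502971.2 + 1686520.3 + 196961.1 = 6386452.60.

6386452.60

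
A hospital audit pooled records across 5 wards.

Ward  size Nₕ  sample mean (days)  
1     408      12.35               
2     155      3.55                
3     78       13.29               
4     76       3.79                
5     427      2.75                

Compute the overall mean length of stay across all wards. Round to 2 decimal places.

7.07

x̄_st = (Σ Nₕx̄ₕ) / (Σ Nₕ) = (408·12.35 + 155·3.55 + 78·13.29 + 76·3.79 + 427·2.75) / 1144
= 8087.96 / 1144 = 7.0699... → 7.07.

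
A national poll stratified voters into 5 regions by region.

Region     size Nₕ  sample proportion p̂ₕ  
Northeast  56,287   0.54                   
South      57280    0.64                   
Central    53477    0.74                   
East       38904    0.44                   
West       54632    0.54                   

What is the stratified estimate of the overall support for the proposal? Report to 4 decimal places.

N = 56287 + 57280 + 53477 + 38904 + 54632 = 260580.
Overall proportion = Σ (Nₕ/N)·p̂ₕ.
Σ Nₕp̂ₕ = 30394.98 + 36659.2 + 39572.98 + 17117.76 + 29501.28 = 153246.2.
153246.2 / 260580 = 0.588097... → 0.5881.

0.5881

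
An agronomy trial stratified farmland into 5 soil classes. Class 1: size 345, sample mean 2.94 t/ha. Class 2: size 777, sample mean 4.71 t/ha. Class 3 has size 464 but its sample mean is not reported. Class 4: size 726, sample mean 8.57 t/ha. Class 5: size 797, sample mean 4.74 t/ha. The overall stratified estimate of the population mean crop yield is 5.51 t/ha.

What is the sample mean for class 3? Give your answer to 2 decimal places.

5.30

Σ Nₕx̄ₕ = N·μ, so 464·x̄_3 = 3109·5.51 − (345·2.94 + 777·4.71 + 726·8.57 + 797·4.74).
= 17130.59 − 14673.57 = 2457.02.
x̄_3 = 2457.02 / 464 = 5.2953... → 5.30.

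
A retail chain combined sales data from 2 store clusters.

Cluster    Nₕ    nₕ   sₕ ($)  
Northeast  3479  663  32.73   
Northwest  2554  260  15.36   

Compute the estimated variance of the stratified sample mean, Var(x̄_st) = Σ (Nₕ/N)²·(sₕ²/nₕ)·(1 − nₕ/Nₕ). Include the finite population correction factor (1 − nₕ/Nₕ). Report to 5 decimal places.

0.58098

N = 6033. Term for each stratum: Wₕ²sₕ²/nₕ·(1−nₕ/Nₕ).
Var(x̄_st) = 0.43490952 + 0.14606856 = 0.58097807 → 0.58098.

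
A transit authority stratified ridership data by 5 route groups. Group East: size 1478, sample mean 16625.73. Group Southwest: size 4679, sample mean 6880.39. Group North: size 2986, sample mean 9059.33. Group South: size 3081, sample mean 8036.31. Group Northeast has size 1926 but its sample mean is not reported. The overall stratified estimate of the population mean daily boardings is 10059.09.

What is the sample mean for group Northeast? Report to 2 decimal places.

17528.00

Σ Nₕx̄ₕ = N·μ, so 1926·x̄_Northeast = 14150·10059.09 − (1478·16625.73 + 4679·6880.39 + 2986·9059.33 + 3081·8036.31).
= 142336123.5 − 108577204.24 = 33758919.26.
x̄_Northeast = 33758919.26 / 1926 = 17527.9955... → 17528.00.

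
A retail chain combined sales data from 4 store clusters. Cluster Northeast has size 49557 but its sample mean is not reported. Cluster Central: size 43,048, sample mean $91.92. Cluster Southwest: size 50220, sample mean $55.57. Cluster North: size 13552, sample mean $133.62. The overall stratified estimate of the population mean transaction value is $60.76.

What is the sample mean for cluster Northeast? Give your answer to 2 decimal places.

N = 49557 + 43048 + 50220 + 13552 = 156377.
Overall total = μ·N = 60.76·156377 = 9501466.52.
Subtract the known strata: 43048·91.92 + 50220·55.57 + 13552·133.62 = 8558515.8.
Remaining total for cluster Northeast: 9501466.52 − 8558515.8 = 942950.72.
Divide by its size: 942950.72 / 49557 = 19.0276... → 19.03.

19.03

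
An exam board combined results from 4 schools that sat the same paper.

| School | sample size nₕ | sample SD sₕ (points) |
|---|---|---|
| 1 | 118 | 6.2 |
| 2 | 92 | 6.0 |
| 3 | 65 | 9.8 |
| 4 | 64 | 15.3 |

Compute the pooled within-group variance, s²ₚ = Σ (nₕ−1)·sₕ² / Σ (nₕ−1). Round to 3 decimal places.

85.575

1: (118−1)·6.2² = 117·38.44 = 4497.48
2: (92−1)·6.0² = 91·36 = 3276
3: (65−1)·9.8² = 64·96.04 = 6146.56
4: (64−1)·15.3² = 63·234.09 = 14747.67
Numerator = 28667.71; denominator = Σ(nₕ−1) = 335.
s²ₚ = 28667.71/335 = 85.57525... → 85.575.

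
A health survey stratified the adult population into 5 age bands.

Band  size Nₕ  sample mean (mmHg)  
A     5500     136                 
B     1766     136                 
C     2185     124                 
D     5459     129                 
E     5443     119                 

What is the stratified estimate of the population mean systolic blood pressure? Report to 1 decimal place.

N = 5500 + 1766 + 2185 + 5459 + 5443 = 20353.
Overall mean = Σ (Nₕ/N)·x̄ₕ — weight by population share, not a simple average.
Σ Nₕx̄ₕ = 5500·136 + 1766·136 + 2185·124 + 5459·129 + 5443·119 = 748000 + 240176 + 270940 + 704211 + 647717 = 2611044.
Divide by N: 2611044 / 20353 = 128.288... → 128.3.

128.3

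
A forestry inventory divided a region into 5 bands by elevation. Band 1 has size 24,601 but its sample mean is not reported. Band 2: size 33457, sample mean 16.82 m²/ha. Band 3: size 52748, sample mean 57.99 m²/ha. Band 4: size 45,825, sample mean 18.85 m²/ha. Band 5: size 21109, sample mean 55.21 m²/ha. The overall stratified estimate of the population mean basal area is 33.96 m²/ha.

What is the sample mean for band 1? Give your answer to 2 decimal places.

Σ Nₕx̄ₕ = N·μ, so 24601·x̄_1 = 177740·33.96 − (33457·16.82 + 52748·57.99 + 45825·18.85 + 21109·55.21).
= 6036050.4 − 5650832.4 = 385218.
x̄_1 = 385218 / 24601 = 15.6586... → 15.66.

15.66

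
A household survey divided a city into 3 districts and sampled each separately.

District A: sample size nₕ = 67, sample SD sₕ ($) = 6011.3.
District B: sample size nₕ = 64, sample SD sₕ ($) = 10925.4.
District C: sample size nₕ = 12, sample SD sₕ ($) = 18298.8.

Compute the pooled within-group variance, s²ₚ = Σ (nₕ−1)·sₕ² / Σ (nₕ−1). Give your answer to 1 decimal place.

Degrees of freedom: 66 + 63 + 11 = 140.
Σ(nₕ−1)sₕ² = 66·36135727.69 + 63·119364365.16 + 11·334846081.44 = 13588219928.46.
s²ₚ = 13588219928.46 / 140 = 97058713.775... → 97058713.8.

97058713.8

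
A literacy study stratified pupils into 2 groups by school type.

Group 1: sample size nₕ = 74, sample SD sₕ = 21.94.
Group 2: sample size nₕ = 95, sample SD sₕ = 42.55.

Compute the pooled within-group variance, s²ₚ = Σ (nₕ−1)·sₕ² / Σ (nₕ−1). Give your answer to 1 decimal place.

1: (74−1)·21.94² = 73·481.3636 = 35139.5428
2: (95−1)·42.55² = 94·1810.5025 = 170187.235
Numerator = 205326.7778; denominator = Σ(nₕ−1) = 167.
s²ₚ = 205326.7778/167 = 1229.502... → 1229.5.

1229.5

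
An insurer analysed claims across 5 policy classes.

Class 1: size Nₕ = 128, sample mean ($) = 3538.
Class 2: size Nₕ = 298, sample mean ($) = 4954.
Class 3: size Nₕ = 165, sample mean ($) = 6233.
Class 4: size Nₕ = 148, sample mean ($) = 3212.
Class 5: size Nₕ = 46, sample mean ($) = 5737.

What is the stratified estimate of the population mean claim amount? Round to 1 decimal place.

N = 785; weights Wₕ = Nₕ/N = (0.1631, 0.3796, 0.2102, 0.1885, 0.0586).
x̄_st = Σ Wₕ·x̄ₕ = 0.1631·3538 + 0.3796·4954 + 0.2102·6233 + 0.1885·3212 + 0.0586·5737 ≈ 4709.4
→ 4709.4.

4709.4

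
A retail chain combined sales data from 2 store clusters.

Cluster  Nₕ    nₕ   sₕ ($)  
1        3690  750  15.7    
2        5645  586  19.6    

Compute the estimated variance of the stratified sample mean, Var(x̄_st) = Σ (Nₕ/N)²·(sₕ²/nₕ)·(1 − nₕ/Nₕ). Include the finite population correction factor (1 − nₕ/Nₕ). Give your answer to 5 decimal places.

N = 9335. Term for each stratum: Wₕ²sₕ²/nₕ·(1−nₕ/Nₕ).
Var(x̄_st) = 0.04091505 + 0.21483969 = 0.25575474 → 0.25575.

0.25575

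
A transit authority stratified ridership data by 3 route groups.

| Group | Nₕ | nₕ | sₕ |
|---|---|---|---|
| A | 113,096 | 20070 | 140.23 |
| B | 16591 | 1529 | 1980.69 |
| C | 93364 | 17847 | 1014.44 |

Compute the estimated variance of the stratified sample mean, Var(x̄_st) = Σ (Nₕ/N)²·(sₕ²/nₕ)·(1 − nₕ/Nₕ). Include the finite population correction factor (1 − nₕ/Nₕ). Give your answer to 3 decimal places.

21.266

N = 223051; Wₕ = Nₕ/N.
group A: (113096/223051)²·140.23²/20070·(1 − 20070/113096) = 0.207194
group B: (16591/223051)²·1980.69²/1529·(1 − 1529/16591) = 12.887610
group C: (93364/223051)²·1014.44²/17847·(1 − 17847/93364) = 8.171529
Sum = 21.266334 → 21.266.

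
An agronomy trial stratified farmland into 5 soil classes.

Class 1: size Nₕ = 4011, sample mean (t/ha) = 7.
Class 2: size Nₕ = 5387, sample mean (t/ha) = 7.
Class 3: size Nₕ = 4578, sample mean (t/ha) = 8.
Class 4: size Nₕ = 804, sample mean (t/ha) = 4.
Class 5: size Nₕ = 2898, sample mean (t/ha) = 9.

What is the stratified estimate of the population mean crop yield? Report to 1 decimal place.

N = 17678; weights Wₕ = Nₕ/N = (0.2269, 0.3047, 0.2590, 0.0455, 0.1639).
x̄_st = Σ Wₕ·x̄ₕ = 0.2269·7 + 0.3047·7 + 0.2590·8 + 0.0455·4 + 0.1639·9 ≈ 7.450...
→ 7.5.

7.5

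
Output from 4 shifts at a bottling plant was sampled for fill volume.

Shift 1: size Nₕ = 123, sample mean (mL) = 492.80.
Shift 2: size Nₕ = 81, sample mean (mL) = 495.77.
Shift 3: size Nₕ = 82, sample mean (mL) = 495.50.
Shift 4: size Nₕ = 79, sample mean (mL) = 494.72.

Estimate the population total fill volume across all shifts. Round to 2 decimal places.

180485.65

1: 123·492.80 = 60614.4
2: 81·495.77 = 40157.37
3: 82·495.50 = 40631
4: 79·494.72 = 39082.88
τ̂ = Σ Nₕx̄ₕ = 180485.65.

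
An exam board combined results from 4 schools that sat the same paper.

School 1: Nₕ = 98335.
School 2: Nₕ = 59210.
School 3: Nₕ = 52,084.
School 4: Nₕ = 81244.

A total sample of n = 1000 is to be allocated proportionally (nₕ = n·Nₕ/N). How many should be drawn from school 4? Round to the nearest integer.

279

N = 98335 + 59210 + 52084 + 81244 = 290873.
n_4 = 1000·81244/290873 = 279.311... → 279.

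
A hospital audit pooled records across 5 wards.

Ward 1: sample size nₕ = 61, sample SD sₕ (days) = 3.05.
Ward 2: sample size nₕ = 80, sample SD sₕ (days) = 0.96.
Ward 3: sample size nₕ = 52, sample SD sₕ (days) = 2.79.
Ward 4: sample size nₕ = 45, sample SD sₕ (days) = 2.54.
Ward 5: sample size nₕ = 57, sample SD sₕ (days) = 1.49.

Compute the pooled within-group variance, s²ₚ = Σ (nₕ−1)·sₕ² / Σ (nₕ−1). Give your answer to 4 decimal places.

4.9522

1: (61−1)·3.05² = 60·9.3025 = 558.15
2: (80−1)·0.96² = 79·0.9216 = 72.8064
3: (52−1)·2.79² = 51·7.7841 = 396.9891
4: (45−1)·2.54² = 44·6.4516 = 283.8704
5: (57−1)·1.49² = 56·2.2201 = 124.3256
Numerator = 1436.1415; denominator = Σ(nₕ−1) = 290.
s²ₚ = 1436.1415/290 = 4.952212... → 4.9522.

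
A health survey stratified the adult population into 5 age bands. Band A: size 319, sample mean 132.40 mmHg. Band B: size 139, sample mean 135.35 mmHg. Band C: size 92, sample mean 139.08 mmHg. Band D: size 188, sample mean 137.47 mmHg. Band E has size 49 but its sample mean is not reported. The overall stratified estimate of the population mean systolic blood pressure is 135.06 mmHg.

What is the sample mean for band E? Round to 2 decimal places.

Σ Nₕx̄ₕ = N·μ, so 49·x̄_E = 787·135.06 − (319·132.40 + 139·135.35 + 92·139.08 + 188·137.47).
= 106292.22 − 99688.97 = 6603.25.
x̄_E = 6603.25 / 49 = 134.7602... → 134.76.

134.76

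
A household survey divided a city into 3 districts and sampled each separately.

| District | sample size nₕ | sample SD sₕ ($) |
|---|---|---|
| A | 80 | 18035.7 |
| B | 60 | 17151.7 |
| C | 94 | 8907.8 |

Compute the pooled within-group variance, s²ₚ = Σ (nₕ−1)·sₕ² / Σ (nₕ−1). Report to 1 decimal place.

218327910.1

A: (80−1)·18035.7² = 79·325286474.49 = 25697631484.71
B: (60−1)·17151.7² = 59·294180812.89 = 17356667960.51
C: (94−1)·8907.8² = 93·79348900.84 = 7379447778.12
Numerator = 50433747223.34; denominator = Σ(nₕ−1) = 231.
s²ₚ = 50433747223.34/231 = 218327910.058... → 218327910.1.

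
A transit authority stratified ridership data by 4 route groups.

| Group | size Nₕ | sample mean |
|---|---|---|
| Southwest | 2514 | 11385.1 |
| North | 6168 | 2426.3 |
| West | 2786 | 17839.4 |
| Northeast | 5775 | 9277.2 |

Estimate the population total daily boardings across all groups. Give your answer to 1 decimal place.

Estimate total by summing Nₕ·x̄ₕ over strata.
2514·11385.1 + 6168·2426.3 + 2786·17839.4 + 5775·9277.2 = 28622141.4 + 14965418.4 + 49700568.4 + 53575830 = 146863958.2.

146863958.2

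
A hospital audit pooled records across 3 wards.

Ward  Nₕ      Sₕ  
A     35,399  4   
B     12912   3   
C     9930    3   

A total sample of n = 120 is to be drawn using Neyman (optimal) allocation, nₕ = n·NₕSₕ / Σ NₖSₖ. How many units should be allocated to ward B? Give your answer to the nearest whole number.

Σ NₕSₕ = 35399·4 + 12912·3 + 9930·3 = 210122.
Share for B: 38736/210122 = 0.18435.
n_B = 120 × 0.18435 = 22.122... → 22.

22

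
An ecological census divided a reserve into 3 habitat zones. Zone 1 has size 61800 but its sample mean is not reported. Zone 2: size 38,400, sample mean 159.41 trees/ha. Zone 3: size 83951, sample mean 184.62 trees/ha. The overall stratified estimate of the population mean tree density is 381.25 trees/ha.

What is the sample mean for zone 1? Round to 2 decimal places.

Σ Nₕx̄ₕ = N·μ, so 61800·x̄_1 = 184151·381.25 − (38400·159.41 + 83951·184.62).
= 70207568.75 − 21620377.62 = 48587191.13.
x̄_1 = 48587191.13 / 61800 = 786.2005... → 786.20.

786.20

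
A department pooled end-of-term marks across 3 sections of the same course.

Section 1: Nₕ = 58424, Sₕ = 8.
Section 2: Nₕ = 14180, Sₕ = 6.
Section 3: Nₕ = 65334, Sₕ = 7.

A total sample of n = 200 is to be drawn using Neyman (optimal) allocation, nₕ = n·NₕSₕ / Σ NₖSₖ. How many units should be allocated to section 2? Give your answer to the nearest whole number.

Σ NₕSₕ = 58424·8 + 14180·6 + 65334·7 = 1009810.
Share for 2: 85080/1009810 = 0.08425.
n_2 = 200 × 0.08425 = 16.851... → 17.

17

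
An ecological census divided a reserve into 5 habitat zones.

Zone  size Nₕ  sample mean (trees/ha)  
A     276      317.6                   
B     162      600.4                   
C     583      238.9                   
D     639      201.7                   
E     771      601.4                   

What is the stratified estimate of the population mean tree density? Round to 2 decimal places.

N = 276 + 162 + 583 + 639 + 771 = 2431.
The stratified mean weights each stratum mean by its population share Nₕ/N.
Σ Nₕx̄ₕ = 276·317.6 + 162·600.4 + 583·238.9 + 639·201.7 + 771·601.4 = 87657.6 + 97264.8 + 139278.7 + 128886.3 + 463679.4 = 916766.8.
Divide by N: 916766.8 / 2431 = 377.1151... → 377.12.

377.12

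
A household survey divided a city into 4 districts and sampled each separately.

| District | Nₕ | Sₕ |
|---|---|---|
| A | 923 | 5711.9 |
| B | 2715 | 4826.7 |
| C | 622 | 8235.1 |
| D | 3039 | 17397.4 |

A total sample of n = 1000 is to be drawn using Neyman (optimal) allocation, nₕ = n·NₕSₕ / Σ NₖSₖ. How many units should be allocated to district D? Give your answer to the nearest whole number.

692

A: NₕSₕ = 923·5711.9 = 5272083.7
B: NₕSₕ = 2715·4826.7 = 13104490.5
C: NₕSₕ = 622·8235.1 = 5122232.2
D: NₕSₕ = 3039·17397.4 = 52870698.6
Σ NₕSₕ = 76369505.
n_D = 1000·52870698.6/76369505 = 692.301... → 692.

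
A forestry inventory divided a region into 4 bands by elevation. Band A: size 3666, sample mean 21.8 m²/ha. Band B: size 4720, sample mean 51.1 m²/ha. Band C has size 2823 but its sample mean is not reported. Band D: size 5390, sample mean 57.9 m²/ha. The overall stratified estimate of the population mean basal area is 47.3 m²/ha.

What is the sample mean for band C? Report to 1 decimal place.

53.8

N = 3666 + 4720 + 2823 + 5390 = 16599.
Overall total = μ·N = 47.3·16599 = 785132.7.
Subtract the known strata: 3666·21.8 + 4720·51.1 + 5390·57.9 = 633191.8.
Remaining total for band C: 785132.7 − 633191.8 = 151940.9.
Divide by its size: 151940.9 / 2823 = 53.822... → 53.8.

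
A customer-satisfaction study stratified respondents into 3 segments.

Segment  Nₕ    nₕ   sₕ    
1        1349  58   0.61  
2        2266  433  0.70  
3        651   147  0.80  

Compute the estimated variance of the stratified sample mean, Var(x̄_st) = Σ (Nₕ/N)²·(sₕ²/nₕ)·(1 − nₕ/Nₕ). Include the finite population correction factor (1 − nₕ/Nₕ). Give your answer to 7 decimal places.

N = 4266. Term for each stratum: Wₕ²sₕ²/nₕ·(1−nₕ/Nₕ).
Var(x̄_st) = 0.0006139432 + 0.0002582789 + 0.0000784933 = 0.0009507153 → 0.0009507.

0.0009507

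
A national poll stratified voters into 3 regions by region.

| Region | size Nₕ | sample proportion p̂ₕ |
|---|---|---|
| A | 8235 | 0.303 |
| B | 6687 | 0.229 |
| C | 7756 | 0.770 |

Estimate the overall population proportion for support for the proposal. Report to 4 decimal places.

0.4409

Wₕ = Nₕ/N with N = 22678: 0.3631, 0.2949, 0.3420.
p̂_st = 0.3631·0.303 + 0.2949·0.229 + 0.3420·0.770 ≈ 0.440896... → 0.4409.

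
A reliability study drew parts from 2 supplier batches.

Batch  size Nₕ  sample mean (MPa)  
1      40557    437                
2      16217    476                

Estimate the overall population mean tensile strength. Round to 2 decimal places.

x̄_st = (Σ Nₕx̄ₕ) / (Σ Nₕ) = (40557·437 + 16217·476) / 56774
= 25442701 / 56774 = 448.1400... → 448.14.

448.14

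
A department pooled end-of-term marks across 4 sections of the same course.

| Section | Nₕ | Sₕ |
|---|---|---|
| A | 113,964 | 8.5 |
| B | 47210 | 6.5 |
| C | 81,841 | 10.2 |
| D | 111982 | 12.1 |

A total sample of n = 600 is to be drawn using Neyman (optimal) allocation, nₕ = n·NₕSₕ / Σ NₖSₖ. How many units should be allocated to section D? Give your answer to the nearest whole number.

235

A: NₕSₕ = 113964·8.5 = 968694
B: NₕSₕ = 47210·6.5 = 306865
C: NₕSₕ = 81841·10.2 = 834778.2
D: NₕSₕ = 111982·12.1 = 1354982.2
Σ NₕSₕ = 3465319.4.
n_D = 600·1354982.2/3465319.4 = 234.607... → 235.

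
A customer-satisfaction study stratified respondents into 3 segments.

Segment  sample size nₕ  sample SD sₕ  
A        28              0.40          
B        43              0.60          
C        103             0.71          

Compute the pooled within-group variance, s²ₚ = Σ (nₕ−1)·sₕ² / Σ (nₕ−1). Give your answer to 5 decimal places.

A: (28−1)·0.40² = 27·0.16 = 4.32
B: (43−1)·0.60² = 42·0.36 = 15.12
C: (103−1)·0.71² = 102·0.5041 = 51.4182
Numerator = 70.8582; denominator = Σ(nₕ−1) = 171.
s²ₚ = 70.8582/171 = 0.4143754... → 0.41438.

0.41438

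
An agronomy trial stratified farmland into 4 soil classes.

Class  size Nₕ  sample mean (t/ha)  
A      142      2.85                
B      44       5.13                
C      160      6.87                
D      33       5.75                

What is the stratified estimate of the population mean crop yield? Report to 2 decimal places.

5.06

N = 142 + 44 + 160 + 33 = 379.
Weight each subgroup mean by Nₕ/N and sum.
Σ Nₕx̄ₕ = 142·2.85 + 44·5.13 + 160·6.87 + 33·5.75 = 404.7 + 225.72 + 1099.2 + 189.75 = 1919.37.
Divide by N: 1919.37 / 379 = 5.0643... → 5.06.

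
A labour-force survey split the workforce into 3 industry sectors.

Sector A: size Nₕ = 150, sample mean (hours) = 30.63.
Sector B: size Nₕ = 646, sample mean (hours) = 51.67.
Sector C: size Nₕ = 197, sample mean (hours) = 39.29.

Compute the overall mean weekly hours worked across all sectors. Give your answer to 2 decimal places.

N = 993; weights Wₕ = Nₕ/N = (0.1511, 0.6506, 0.1984).
x̄_st = Σ Wₕ·x̄ₕ = 0.1511·30.63 + 0.6506·51.67 + 0.1984·39.29 ≈ 46.0357...
→ 46.04.

46.04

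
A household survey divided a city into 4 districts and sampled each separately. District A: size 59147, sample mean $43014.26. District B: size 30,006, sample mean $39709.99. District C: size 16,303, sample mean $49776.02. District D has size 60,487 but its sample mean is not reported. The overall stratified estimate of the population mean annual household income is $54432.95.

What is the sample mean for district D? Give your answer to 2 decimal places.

Σ Nₕx̄ₕ = N·μ, so 60487·x̄_D = 165943·54432.95 − (59147·43014.26 + 30006·39709.99 + 16303·49776.02).
= 9032767021.85 − 4547200850.22 = 4485566171.63.
x̄_D = 4485566171.63 / 60487 = 74157.5243... → 74157.52.

74157.52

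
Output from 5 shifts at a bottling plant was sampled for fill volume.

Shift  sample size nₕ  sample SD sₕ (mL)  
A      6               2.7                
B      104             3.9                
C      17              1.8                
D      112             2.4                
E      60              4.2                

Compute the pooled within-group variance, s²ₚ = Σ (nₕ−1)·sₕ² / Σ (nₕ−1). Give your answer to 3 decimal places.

Degrees of freedom: 5 + 103 + 16 + 111 + 59 = 294.
Σ(nₕ−1)sₕ² = 5·7.29 + 103·15.21 + 16·3.24 + 111·5.76 + 59·17.64 = 3335.04.
s²ₚ = 3335.04 / 294 = 11.34367... → 11.344.

11.344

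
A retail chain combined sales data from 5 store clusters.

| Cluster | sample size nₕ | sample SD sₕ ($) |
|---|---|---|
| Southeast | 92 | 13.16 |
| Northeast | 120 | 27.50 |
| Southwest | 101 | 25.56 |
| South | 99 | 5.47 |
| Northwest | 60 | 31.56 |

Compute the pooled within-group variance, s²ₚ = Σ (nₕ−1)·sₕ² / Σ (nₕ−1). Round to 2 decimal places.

498.47

Degrees of freedom: 91 + 119 + 100 + 98 + 59 = 467.
Σ(nₕ−1)sₕ² = 91·173.1856 + 119·756.25 + 100·653.3136 + 98·29.9209 + 59·996.0336 = 232783.2302.
s²ₚ = 232783.2302 / 467 = 498.4652... → 498.47.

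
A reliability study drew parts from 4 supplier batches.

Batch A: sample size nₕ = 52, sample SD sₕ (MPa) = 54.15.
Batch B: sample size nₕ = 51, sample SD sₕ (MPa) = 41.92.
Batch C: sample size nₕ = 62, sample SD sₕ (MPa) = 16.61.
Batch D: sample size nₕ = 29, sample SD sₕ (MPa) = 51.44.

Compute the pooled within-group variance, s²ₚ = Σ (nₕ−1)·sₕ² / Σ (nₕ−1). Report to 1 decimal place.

Degrees of freedom: 51 + 50 + 61 + 28 = 190.
Σ(nₕ−1)sₕ² = 51·2932.2225 + 50·1757.2864 + 61·275.8921 + 28·2646.0736 = 328327.1464.
s²ₚ = 328327.1464 / 190 = 1728.038... → 1728.0.

1728.0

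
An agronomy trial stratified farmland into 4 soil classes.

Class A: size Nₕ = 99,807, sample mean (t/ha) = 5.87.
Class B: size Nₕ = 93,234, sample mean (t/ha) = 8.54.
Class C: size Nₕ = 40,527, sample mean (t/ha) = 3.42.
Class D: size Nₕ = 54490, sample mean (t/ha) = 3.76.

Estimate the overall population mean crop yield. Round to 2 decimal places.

5.99

N = 288058; weights Wₕ = Nₕ/N = (0.3465, 0.3237, 0.1407, 0.1892).
x̄_st = Σ Wₕ·x̄ₕ = 0.3465·5.87 + 0.3237·8.54 + 0.1407·3.42 + 0.1892·3.76 ≈ 5.9904...
→ 5.99.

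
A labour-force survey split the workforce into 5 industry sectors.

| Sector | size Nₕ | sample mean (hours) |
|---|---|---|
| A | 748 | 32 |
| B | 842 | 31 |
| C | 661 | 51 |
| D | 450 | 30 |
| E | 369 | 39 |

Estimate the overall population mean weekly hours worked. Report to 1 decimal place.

36.4

N = 748 + 842 + 661 + 450 + 369 = 3070.
Weight each subgroup mean by Nₕ/N and sum.
Σ Nₕx̄ₕ = 748·32 + 842·31 + 661·51 + 450·30 + 369·39 = 23936 + 26102 + 33711 + 13500 + 14391 = 111640.
Divide by N: 111640 / 3070 = 36.365... → 36.4.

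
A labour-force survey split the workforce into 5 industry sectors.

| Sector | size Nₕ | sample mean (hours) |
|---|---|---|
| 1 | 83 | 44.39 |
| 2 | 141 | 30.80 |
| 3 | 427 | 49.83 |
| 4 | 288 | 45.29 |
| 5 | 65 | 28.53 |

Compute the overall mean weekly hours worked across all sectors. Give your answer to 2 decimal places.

N = 83 + 141 + 427 + 288 + 65 = 1004.
Weight each subgroup mean by Nₕ/N and sum.
Σ Nₕx̄ₕ = 83·44.39 + 141·30.80 + 427·49.83 + 288·45.29 + 65·28.53 = 3684.37 + 4342.8 + 21277.41 + 13043.52 + 1854.45 = 44202.55.
Divide by N: 44202.55 / 1004 = 44.0264... → 44.03.

44.03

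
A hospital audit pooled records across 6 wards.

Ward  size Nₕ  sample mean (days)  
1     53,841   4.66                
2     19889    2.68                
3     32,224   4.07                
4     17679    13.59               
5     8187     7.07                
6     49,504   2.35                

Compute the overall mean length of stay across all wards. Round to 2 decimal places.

4.69

N = 53841 + 19889 + 32224 + 17679 + 8187 + 49504 = 181324.
Overall mean = Σ (Nₕ/N)·x̄ₕ — weight by population share, not a simple average.
Σ Nₕx̄ₕ = 53841·4.66 + 19889·2.68 + 32224·4.07 + 17679·13.59 + 8187·7.07 + 49504·2.35 = 250899.06 + 53302.52 + 131151.68 + 240257.61 + 57882.09 + 116334.4 = 849827.36.
Divide by N: 849827.36 / 181324 = 4.6868... → 4.69.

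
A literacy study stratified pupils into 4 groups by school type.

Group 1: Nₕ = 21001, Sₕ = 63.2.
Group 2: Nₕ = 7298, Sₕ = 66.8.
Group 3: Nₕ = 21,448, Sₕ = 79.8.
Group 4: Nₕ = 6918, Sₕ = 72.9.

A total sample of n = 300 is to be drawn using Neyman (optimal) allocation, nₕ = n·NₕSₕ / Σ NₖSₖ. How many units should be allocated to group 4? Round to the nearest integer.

38

Σ NₕSₕ = 21001·63.2 + 7298·66.8 + 21448·79.8 + 6918·72.9 = 4030642.2.
Share for 4: 504322.2/4030642.2 = 0.12512.
n_4 = 300 × 0.12512 = 37.537... → 38.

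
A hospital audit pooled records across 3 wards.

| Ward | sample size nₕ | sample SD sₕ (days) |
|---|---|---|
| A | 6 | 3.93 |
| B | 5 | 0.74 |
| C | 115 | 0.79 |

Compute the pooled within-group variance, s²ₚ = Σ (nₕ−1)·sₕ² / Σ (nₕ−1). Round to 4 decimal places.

A: (6−1)·3.93² = 5·15.4449 = 77.2245
B: (5−1)·0.74² = 4·0.5476 = 2.1904
C: (115−1)·0.79² = 114·0.6241 = 71.1474
Numerator = 150.5623; denominator = Σ(nₕ−1) = 123.
s²ₚ = 150.5623/123 = 1.224084... → 1.2241.

1.2241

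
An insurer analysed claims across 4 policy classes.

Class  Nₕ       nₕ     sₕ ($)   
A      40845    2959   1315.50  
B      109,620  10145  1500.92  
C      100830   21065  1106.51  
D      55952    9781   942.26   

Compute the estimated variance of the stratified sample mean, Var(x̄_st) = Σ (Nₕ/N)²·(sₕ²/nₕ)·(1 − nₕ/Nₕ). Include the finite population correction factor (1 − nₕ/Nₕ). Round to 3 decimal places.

42.673

N = 307247. Term for each stratum: Wₕ²sₕ²/nₕ·(1−nₕ/Nₕ).
Var(x̄_st) = 9.586920 + 25.650243 + 4.951948 + 2.484093 = 42.673203 → 42.673.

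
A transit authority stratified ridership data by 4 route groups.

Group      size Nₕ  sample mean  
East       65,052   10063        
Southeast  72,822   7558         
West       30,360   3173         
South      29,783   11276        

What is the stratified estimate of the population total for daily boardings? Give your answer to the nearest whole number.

Estimate total by summing Nₕ·x̄ₕ over strata.
65052·10063 + 72822·7558 + 30360·3173 + 29783·11276 = 654618276 + 550388676 + 96332280 + 335833108 = 1637172340.

1637172340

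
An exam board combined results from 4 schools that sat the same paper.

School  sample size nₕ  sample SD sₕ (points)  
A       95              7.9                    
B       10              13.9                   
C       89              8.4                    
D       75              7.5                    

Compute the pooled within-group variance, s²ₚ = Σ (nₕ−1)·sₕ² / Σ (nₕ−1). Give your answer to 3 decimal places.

67.839

Degrees of freedom: 94 + 9 + 88 + 74 = 265.
Σ(nₕ−1)sₕ² = 94·62.41 + 9·193.21 + 88·70.56 + 74·56.25 = 17977.21.
s²ₚ = 17977.21 / 265 = 67.83853... → 67.839.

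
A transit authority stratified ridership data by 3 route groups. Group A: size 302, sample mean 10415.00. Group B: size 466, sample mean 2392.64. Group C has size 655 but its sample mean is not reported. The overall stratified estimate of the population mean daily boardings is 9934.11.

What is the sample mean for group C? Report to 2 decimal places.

Σ Nₕx̄ₕ = N·μ, so 655·x̄_C = 1423·9934.11 − (302·10415.00 + 466·2392.64).
= 14136238.53 − 4260300.24 = 9875938.29.
x̄_C = 9875938.29 / 655 = 15077.7684... → 15077.77.

15077.77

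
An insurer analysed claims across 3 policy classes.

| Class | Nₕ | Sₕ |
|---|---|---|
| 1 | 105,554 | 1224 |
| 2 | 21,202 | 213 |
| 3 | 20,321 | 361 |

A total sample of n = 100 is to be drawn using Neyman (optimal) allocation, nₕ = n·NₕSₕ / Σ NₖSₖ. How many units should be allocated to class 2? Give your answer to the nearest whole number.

1: NₕSₕ = 105554·1224 = 129198096
2: NₕSₕ = 21202·213 = 4516026
3: NₕSₕ = 20321·361 = 7335881
Σ NₕSₕ = 141050003.
n_2 = 100·4516026/141050003 = 3.202... → 3.

3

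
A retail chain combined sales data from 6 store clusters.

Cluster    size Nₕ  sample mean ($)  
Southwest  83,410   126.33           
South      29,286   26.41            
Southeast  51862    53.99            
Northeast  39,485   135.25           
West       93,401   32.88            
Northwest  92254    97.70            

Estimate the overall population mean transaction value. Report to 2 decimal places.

80.92

x̄_st = (Σ Nₕx̄ₕ) / (Σ Nₕ) = (83410·126.33 + 29286·26.41 + 51862·53.99 + 39485·135.25 + 93401·32.88 + 92254·97.70) / 389698
= 31535244.87 / 389698 = 80.9223... → 80.92.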